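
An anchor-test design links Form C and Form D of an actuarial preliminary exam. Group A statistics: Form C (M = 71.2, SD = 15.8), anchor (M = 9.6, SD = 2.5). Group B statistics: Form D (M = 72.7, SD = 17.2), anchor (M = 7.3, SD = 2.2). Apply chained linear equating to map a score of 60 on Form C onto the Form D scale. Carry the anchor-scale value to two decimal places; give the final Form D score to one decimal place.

Form C → anchor (Group A): v = (2.5/15.8)(60 − 71.2) + 9.6 = 7.83
anchor → Form D (Group B): y = (17.2/2.2)(7.83 − 7.3) + 72.7 = 76.8

76.8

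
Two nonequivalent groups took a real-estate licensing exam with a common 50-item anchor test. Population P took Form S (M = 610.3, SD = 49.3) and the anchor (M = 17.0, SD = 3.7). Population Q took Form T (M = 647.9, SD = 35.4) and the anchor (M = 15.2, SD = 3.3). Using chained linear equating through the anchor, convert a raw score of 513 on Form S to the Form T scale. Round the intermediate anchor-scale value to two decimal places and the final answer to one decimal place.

Form S → anchor (Population P): v = (3.7/49.3)(513 − 610.3) + 17.0 = 9.70
anchor → Form T (Population Q): y = (35.4/3.3)(9.70 − 15.2) + 647.9 = 588.9

588.9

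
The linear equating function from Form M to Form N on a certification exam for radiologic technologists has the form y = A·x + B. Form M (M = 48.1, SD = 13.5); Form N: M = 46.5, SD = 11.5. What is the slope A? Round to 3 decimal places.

0.852

A = SD_Y / SD_X = 11.5 / 13.5 = 0.852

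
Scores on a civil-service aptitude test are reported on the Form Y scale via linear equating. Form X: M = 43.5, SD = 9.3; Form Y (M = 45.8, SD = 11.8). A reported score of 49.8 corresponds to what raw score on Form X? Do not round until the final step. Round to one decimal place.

46.7

Invert y = (SD_Y/SD_X)(x − M_X) + M_Y:
x = (SD_X/SD_Y)(y − M_Y) + M_X = (9.3/11.8)(49.8 − 45.8) + 43.5
x = 0.788136 × 4.000 + 43.5 = 46.7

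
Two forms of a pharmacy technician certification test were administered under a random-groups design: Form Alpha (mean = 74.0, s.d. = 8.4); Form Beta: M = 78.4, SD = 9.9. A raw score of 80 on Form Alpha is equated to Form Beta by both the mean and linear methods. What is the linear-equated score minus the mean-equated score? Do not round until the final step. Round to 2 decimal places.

1.07

Mean-equated: 80 + (78.4 − 74.0) = 84.40
Linear-equated: (9.9/8.4)(80 − 74.0) + 78.4 = 85.471
Difference = 85.471 − 84.40 = 1.07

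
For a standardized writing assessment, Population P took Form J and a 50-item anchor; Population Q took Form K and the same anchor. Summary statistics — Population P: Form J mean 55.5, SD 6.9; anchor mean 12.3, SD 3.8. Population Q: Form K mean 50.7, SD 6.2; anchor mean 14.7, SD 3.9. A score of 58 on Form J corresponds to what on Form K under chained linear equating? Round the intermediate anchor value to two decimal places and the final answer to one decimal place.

Form J → anchor (Population P): v = (3.8/6.9)(58 − 55.5) + 12.3 = 13.68
anchor → Form K (Population Q): y = (6.2/3.9)(13.68 − 14.7) + 50.7 = 49.1

49.1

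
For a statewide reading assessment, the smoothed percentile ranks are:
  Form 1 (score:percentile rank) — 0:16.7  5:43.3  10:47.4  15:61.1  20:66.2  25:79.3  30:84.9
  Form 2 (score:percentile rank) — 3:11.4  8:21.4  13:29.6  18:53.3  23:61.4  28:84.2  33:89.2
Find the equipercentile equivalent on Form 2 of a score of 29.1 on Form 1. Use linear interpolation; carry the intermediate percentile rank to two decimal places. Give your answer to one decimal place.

27.9

PR of 29.1 on Form 1: 79.3 + (29.1 − 25)/(30 − 25) × (84.9 − 79.3) = 83.89
On Form 2, PR 83.89 falls between score 23 (PR 61.4) and 28 (PR 84.2).
Interpolate: 23 + (83.89 − 61.4)/(84.2 − 61.4) × (28 − 23) = 27.9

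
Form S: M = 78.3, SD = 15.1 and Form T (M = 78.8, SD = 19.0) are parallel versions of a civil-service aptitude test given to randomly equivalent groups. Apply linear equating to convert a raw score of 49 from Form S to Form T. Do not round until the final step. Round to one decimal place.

Linear equating: y = (SD_Y/SD_X)(x − M_X) + M_Y
y = (19.0/15.1)(49 − 78.3) + 78.8
y = 1.258278 × -29.3 + 78.8 = -36.8675 + 78.8 = 41.9

41.9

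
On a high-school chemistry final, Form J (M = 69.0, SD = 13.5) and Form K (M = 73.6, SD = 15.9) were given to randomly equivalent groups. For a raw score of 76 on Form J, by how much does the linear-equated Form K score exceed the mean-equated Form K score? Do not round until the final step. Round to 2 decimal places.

Mean-equated: 76 + (73.6 − 69.0) = 80.60
Linear-equated: (15.9/13.5)(76 − 69.0) + 73.6 = 81.844
Difference = 81.844 − 80.60 = 1.24

1.24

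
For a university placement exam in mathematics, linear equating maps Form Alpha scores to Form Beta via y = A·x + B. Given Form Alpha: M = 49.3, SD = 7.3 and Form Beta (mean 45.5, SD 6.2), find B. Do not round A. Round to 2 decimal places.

3.63

A = SD_Y / SD_X = 6.2 / 7.3 = 0.849315
B = M_Y − A·M_X = 45.5 − 0.849315 × 49.3 = 3.63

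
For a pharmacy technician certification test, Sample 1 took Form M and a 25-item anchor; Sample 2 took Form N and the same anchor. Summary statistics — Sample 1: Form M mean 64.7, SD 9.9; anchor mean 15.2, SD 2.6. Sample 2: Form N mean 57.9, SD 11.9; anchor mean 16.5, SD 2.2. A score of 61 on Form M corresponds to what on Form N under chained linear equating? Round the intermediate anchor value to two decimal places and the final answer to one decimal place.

45.6

Form M → anchor (Sample 1): v = (2.6/9.9)(61 − 64.7) + 15.2 = 14.23
anchor → Form N (Sample 2): y = (11.9/2.2)(14.23 − 16.5) + 57.9 = 45.6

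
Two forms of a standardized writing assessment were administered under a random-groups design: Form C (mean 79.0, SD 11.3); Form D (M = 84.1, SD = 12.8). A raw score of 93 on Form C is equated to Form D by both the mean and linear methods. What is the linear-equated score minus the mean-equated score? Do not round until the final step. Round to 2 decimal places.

Mean-equated: 93 + (84.1 − 79.0) = 98.10
Linear-equated: (12.8/11.3)(93 − 79.0) + 84.1 = 99.958
Difference = 99.958 − 98.10 = 1.86

1.86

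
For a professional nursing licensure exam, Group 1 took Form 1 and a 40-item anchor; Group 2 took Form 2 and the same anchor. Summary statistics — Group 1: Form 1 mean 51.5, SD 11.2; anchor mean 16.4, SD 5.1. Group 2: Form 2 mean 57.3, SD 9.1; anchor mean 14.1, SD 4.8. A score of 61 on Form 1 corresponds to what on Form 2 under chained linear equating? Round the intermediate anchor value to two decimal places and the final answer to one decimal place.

69.9

Form 1 → anchor (Group 1): v = (5.1/11.2)(61 − 51.5) + 16.4 = 20.73
anchor → Form 2 (Group 2): y = (9.1/4.8)(20.73 − 14.1) + 57.3 = 69.9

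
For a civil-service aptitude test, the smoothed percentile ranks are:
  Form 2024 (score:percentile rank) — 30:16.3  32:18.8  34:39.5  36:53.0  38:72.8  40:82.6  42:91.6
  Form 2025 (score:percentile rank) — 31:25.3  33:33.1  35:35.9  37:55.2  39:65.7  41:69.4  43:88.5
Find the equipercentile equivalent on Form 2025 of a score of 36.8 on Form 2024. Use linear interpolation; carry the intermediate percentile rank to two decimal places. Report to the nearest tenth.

38.1

PR of 36.8 on Form 2024: 53.0 + (36.8 − 36)/(38 − 36) × (72.8 − 53.0) = 60.92
On Form 2025, PR 60.92 falls between score 37 (PR 55.2) and 39 (PR 65.7).
Interpolate: 37 + (60.92 − 55.2)/(65.7 − 55.2) × (39 − 37) = 38.1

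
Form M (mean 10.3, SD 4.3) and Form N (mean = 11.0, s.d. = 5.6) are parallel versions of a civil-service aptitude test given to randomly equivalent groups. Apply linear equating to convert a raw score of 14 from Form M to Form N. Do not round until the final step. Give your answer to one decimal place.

15.8

Linear equating: y = (SD_Y/SD_X)(x − M_X) + M_Y
y = (5.6/4.3)(14 − 10.3) + 11.0
y = 1.302326 × 3.7 + 11.0 = 4.8186 + 11.0 = 15.8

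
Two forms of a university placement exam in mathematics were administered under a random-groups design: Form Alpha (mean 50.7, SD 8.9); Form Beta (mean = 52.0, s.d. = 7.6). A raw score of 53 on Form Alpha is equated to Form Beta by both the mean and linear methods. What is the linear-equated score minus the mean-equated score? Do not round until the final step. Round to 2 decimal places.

-0.34

Mean-equated: 53 + (52.0 − 50.7) = 54.30
Linear-equated: (7.6/8.9)(53 − 50.7) + 52.0 = 53.964
Difference = 53.964 − 54.30 = -0.34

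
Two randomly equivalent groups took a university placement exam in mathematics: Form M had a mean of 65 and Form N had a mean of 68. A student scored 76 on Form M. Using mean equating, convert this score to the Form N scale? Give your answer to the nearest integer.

79

Mean equating: y = x + (M_Y − M_X) = 76 + (68 − 65) = 79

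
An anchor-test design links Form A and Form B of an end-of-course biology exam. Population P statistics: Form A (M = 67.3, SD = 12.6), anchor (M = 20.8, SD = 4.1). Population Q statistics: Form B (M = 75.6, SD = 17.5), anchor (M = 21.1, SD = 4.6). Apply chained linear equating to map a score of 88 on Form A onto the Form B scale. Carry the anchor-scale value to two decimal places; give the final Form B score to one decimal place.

100.1

Form A → anchor (Population P): v = (4.1/12.6)(88 − 67.3) + 20.8 = 27.54
anchor → Form B (Population Q): y = (17.5/4.6)(27.54 − 21.1) + 75.6 = 100.1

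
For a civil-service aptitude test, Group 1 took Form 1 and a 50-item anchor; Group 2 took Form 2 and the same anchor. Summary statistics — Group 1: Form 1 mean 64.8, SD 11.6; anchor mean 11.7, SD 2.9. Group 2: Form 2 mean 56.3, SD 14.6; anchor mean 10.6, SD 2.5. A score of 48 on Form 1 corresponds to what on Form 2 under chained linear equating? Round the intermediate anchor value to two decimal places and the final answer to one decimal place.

38.2

Form 1 → anchor (Group 1): v = (2.9/11.6)(48 − 64.8) + 11.7 = 7.50
anchor → Form 2 (Group 2): y = (14.6/2.5)(7.50 − 10.6) + 56.3 = 38.2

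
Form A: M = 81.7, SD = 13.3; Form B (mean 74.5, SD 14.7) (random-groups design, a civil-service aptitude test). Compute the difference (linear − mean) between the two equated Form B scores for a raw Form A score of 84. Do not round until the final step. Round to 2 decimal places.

0.24

Mean-equated: 84 + (74.5 − 81.7) = 76.80
Linear-equated: (14.7/13.3)(84 − 81.7) + 74.5 = 77.042
Difference = 77.042 − 76.80 = 0.24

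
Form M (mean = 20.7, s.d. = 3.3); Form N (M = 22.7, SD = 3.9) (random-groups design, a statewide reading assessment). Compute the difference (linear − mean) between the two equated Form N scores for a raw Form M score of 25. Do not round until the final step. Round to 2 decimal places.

Mean-equated: 25 + (22.7 − 20.7) = 27.00
Linear-equated: (3.9/3.3)(25 − 20.7) + 22.7 = 27.782
Difference = 27.782 − 27.00 = 0.78

0.78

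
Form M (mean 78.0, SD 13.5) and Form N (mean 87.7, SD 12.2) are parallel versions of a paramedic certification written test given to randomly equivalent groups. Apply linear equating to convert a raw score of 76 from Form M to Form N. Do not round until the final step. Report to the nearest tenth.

Linear equating: y = (SD_Y/SD_X)(x − M_X) + M_Y
y = (12.2/13.5)(76 − 78.0) + 87.7
y = 0.903704 × -2.0 + 87.7 = -1.8074 + 87.7 = 85.9

85.9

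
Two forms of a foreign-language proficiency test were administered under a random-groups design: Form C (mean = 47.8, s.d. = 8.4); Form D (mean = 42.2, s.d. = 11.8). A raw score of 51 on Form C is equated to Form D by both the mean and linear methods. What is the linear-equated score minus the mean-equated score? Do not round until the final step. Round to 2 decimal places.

1.30

Mean-equated: 51 + (42.2 − 47.8) = 45.40
Linear-equated: (11.8/8.4)(51 − 47.8) + 42.2 = 46.695
Difference = 46.695 − 45.40 = 1.30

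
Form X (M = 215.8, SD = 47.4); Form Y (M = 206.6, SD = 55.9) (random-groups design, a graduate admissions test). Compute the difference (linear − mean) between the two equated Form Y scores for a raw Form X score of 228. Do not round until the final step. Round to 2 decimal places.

Mean-equated: 228 + (206.6 − 215.8) = 218.80
Linear-equated: (55.9/47.4)(228 − 215.8) + 206.6 = 220.988
Difference = 220.988 − 218.80 = 2.19

2.19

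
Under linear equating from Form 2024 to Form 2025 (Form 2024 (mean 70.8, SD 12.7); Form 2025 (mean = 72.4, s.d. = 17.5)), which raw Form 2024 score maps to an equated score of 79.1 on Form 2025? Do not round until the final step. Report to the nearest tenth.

75.7

Invert y = (SD_Y/SD_X)(x − M_X) + M_Y:
x = (SD_X/SD_Y)(y − M_Y) + M_X = (12.7/17.5)(79.1 − 72.4) + 70.8
x = 0.725714 × 6.700 + 70.8 = 75.7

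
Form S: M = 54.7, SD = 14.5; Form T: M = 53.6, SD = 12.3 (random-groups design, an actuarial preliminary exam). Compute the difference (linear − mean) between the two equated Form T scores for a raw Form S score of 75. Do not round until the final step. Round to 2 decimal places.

Mean-equated: 75 + (53.6 − 54.7) = 73.90
Linear-equated: (12.3/14.5)(75 − 54.7) + 53.6 = 70.820
Difference = 70.820 − 73.90 = -3.08

-3.08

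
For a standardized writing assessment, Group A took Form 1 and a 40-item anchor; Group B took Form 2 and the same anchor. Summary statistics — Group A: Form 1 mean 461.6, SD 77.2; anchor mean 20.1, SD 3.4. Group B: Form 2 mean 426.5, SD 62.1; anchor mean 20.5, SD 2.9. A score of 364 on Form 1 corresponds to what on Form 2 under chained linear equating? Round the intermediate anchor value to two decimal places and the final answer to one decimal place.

Form 1 → anchor (Group A): v = (3.4/77.2)(364 − 461.6) + 20.1 = 15.80
anchor → Form 2 (Group B): y = (62.1/2.9)(15.80 − 20.5) + 426.5 = 325.9

325.9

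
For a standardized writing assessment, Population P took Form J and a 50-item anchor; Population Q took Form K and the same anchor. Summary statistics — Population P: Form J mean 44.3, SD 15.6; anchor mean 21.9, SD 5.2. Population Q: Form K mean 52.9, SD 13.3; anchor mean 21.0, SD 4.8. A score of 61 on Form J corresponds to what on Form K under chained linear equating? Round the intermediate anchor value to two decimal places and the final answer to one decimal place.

Form J → anchor (Population P): v = (5.2/15.6)(61 − 44.3) + 21.9 = 27.47
anchor → Form K (Population Q): y = (13.3/4.8)(27.47 − 21.0) + 52.9 = 70.8

70.8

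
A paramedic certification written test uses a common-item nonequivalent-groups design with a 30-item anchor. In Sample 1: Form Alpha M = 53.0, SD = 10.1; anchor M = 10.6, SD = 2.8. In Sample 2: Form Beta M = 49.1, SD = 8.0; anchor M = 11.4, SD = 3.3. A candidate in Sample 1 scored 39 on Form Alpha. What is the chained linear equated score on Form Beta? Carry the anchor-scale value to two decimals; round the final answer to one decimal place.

37.8

Form Alpha → anchor (Sample 1): v = (2.8/10.1)(39 − 53.0) + 10.6 = 6.72
anchor → Form Beta (Sample 2): y = (8.0/3.3)(6.72 − 11.4) + 49.1 = 37.8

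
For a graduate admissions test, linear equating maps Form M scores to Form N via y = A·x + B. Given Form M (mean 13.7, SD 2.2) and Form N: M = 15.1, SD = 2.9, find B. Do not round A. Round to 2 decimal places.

-2.96

A = SD_Y / SD_X = 2.9 / 2.2 = 1.318182
B = M_Y − A·M_X = 15.1 − 1.318182 × 13.7 = -2.96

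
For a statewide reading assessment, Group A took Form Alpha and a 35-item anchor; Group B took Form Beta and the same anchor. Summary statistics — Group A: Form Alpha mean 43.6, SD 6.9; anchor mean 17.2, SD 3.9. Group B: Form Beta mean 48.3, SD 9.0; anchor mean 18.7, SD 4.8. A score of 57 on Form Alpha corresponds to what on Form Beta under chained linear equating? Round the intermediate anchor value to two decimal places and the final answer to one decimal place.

Form Alpha → anchor (Group A): v = (3.9/6.9)(57 − 43.6) + 17.2 = 24.77
anchor → Form Beta (Group B): y = (9.0/4.8)(24.77 − 18.7) + 48.3 = 59.7

59.7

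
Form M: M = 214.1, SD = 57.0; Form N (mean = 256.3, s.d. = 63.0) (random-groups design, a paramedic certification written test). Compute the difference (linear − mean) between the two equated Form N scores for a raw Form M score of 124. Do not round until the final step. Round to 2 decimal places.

Mean-equated: 124 + (256.3 − 214.1) = 166.20
Linear-equated: (63.0/57.0)(124 − 214.1) + 256.3 = 156.716
Difference = 156.716 − 166.20 = -9.48

-9.48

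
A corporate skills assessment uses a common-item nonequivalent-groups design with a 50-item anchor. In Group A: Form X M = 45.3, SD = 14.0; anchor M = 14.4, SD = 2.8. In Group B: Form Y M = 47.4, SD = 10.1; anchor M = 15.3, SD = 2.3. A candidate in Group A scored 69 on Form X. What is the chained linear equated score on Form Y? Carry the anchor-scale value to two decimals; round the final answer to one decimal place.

Form X → anchor (Group A): v = (2.8/14.0)(69 − 45.3) + 14.4 = 19.14
anchor → Form Y (Group B): y = (10.1/2.3)(19.14 − 15.3) + 47.4 = 64.3

64.3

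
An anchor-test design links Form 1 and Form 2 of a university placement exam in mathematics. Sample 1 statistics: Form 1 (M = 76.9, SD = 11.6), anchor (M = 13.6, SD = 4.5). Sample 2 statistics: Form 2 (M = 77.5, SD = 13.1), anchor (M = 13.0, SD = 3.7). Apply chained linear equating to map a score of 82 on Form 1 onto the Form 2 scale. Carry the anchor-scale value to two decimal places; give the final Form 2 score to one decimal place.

86.6

Form 1 → anchor (Sample 1): v = (4.5/11.6)(82 − 76.9) + 13.6 = 15.58
anchor → Form 2 (Sample 2): y = (13.1/3.7)(15.58 − 13.0) + 77.5 = 86.6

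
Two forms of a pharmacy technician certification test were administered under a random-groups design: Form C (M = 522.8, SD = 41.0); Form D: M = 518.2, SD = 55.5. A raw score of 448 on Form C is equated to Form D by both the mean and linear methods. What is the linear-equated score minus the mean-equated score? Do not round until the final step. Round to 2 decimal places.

Mean-equated: 448 + (518.2 − 522.8) = 443.40
Linear-equated: (55.5/41.0)(448 − 522.8) + 518.2 = 416.946
Difference = 416.946 − 443.40 = -26.45

-26.45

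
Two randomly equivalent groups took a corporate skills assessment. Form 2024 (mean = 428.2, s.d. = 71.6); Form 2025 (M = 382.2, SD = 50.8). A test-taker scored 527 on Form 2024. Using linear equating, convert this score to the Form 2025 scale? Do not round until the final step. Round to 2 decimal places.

452.30

Linear equating: y = (SD_Y/SD_X)(x − M_X) + M_Y
y = (50.8/71.6)(527 − 428.2) + 382.2
y = 0.709497 × 98.8 + 382.2 = 70.0983 + 382.2 = 452.30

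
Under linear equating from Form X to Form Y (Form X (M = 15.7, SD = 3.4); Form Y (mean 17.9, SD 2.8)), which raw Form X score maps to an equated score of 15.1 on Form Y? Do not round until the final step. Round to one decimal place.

Invert y = (SD_Y/SD_X)(x − M_X) + M_Y:
x = (SD_X/SD_Y)(y − M_Y) + M_X = (3.4/2.8)(15.1 − 17.9) + 15.7
x = 1.214286 × -2.800 + 15.7 = 12.3

12.3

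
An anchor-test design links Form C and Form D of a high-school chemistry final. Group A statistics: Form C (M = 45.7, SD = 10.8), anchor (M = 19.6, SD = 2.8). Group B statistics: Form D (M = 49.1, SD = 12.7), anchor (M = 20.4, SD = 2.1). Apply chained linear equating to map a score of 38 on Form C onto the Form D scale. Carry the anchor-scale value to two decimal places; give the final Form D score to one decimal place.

32.2

Form C → anchor (Group A): v = (2.8/10.8)(38 − 45.7) + 19.6 = 17.60
anchor → Form D (Group B): y = (12.7/2.1)(17.60 − 20.4) + 49.1 = 32.2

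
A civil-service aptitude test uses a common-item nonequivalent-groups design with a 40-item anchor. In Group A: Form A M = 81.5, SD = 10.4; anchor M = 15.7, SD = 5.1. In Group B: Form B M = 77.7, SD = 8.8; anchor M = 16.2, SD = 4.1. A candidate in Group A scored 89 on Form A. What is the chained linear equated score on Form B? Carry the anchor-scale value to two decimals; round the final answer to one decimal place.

Form A → anchor (Group A): v = (5.1/10.4)(89 − 81.5) + 15.7 = 19.38
anchor → Form B (Group B): y = (8.8/4.1)(19.38 − 16.2) + 77.7 = 84.5

84.5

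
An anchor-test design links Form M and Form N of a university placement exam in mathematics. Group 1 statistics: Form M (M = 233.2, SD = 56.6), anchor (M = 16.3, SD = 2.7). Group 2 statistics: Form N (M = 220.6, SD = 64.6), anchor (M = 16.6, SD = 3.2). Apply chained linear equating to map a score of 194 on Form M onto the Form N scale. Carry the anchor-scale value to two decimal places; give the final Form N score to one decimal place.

176.8

Form M → anchor (Group 1): v = (2.7/56.6)(194 − 233.2) + 16.3 = 14.43
anchor → Form N (Group 2): y = (64.6/3.2)(14.43 − 16.6) + 220.6 = 176.8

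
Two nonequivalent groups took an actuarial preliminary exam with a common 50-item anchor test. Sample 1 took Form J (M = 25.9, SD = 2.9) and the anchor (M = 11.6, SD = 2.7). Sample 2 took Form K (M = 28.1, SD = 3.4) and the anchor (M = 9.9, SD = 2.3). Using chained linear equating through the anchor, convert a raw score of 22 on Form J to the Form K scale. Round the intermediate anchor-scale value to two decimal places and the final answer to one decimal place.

25.2

Form J → anchor (Sample 1): v = (2.7/2.9)(22 − 25.9) + 11.6 = 7.97
anchor → Form K (Sample 2): y = (3.4/2.3)(7.97 − 9.9) + 28.1 = 25.2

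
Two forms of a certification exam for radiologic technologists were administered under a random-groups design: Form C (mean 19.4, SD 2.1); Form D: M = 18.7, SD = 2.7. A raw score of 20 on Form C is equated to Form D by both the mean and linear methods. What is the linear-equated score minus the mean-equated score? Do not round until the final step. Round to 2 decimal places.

Mean-equated: 20 + (18.7 − 19.4) = 19.30
Linear-equated: (2.7/2.1)(20 − 19.4) + 18.7 = 19.471
Difference = 19.471 − 19.30 = 0.17

0.17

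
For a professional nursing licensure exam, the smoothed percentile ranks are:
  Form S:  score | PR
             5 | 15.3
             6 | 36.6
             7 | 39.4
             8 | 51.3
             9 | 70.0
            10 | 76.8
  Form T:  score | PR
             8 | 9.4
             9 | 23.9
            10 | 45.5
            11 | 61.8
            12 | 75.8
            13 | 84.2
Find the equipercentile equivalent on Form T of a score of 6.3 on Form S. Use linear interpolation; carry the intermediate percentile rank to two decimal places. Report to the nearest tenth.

PR of 6.3 on Form S: 36.6 + (6.3 − 6)/(7 − 6) × (39.4 − 36.6) = 37.44
On Form T, PR 37.44 falls between score 9 (PR 23.9) and 10 (PR 45.5).
Interpolate: 9 + (37.44 − 23.9)/(45.5 − 23.9) × (10 − 9) = 9.6

9.6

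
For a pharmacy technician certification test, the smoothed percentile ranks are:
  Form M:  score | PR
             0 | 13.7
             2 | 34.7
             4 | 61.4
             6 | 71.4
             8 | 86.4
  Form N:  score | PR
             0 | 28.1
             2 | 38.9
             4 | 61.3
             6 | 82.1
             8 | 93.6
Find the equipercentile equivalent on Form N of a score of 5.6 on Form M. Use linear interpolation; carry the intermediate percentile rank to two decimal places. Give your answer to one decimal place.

PR of 5.6 on Form M: 61.4 + (5.6 − 4)/(6 − 4) × (71.4 − 61.4) = 69.40
On Form N, PR 69.40 falls between score 4 (PR 61.3) and 6 (PR 82.1).
Interpolate: 4 + (69.40 − 61.3)/(82.1 − 61.3) × (6 − 4) = 4.8

4.8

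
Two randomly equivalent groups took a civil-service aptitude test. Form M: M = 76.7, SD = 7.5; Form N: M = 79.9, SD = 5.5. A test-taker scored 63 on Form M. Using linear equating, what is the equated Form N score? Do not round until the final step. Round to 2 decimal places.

69.85

Linear equating: y = (SD_Y/SD_X)(x − M_X) + M_Y
y = (5.5/7.5)(63 − 76.7) + 79.9
y = 0.733333 × -13.7 + 79.9 = -10.0467 + 79.9 = 69.85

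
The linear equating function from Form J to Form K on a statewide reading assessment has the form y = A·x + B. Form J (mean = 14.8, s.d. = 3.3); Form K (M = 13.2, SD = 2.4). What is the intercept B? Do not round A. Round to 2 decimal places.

A = SD_Y / SD_X = 2.4 / 3.3 = 0.727273
B = M_Y − A·M_X = 13.2 − 0.727273 × 14.8 = 2.44

2.44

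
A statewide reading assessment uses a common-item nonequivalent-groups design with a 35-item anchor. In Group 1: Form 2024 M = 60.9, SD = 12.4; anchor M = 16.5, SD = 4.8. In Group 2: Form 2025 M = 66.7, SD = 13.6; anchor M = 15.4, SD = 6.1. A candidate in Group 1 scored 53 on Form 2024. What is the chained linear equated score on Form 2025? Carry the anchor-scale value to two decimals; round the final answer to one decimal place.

62.3

Form 2024 → anchor (Group 1): v = (4.8/12.4)(53 − 60.9) + 16.5 = 13.44
anchor → Form 2025 (Group 2): y = (13.6/6.1)(13.44 − 15.4) + 66.7 = 62.3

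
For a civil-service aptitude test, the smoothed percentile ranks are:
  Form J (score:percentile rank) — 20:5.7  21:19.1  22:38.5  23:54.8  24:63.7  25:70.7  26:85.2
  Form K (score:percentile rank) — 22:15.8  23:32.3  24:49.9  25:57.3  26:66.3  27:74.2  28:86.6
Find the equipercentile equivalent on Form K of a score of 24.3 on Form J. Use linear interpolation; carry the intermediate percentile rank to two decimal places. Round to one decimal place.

25.9

PR of 24.3 on Form J: 63.7 + (24.3 − 24)/(25 − 24) × (70.7 − 63.7) = 65.80
On Form K, PR 65.80 falls between score 25 (PR 57.3) and 26 (PR 66.3).
Interpolate: 25 + (65.80 − 57.3)/(66.3 − 57.3) × (26 − 25) = 25.9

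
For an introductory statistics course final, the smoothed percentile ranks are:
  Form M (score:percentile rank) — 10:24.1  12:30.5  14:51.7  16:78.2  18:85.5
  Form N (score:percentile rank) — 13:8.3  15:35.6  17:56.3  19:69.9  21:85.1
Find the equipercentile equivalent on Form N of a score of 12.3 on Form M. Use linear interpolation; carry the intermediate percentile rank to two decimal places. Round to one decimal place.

14.9

PR of 12.3 on Form M: 30.5 + (12.3 − 12)/(14 − 12) × (51.7 − 30.5) = 33.68
On Form N, PR 33.68 falls between score 13 (PR 8.3) and 15 (PR 35.6).
Interpolate: 13 + (33.68 − 8.3)/(35.6 − 8.3) × (15 − 13) = 14.9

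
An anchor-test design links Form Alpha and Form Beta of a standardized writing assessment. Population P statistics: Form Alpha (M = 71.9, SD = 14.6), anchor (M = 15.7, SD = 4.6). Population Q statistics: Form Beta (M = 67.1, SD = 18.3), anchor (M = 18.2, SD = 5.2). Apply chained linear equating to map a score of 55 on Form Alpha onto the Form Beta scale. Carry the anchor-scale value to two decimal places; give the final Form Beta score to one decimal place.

39.6

Form Alpha → anchor (Population P): v = (4.6/14.6)(55 − 71.9) + 15.7 = 10.38
anchor → Form Beta (Population Q): y = (18.3/5.2)(10.38 − 18.2) + 67.1 = 39.6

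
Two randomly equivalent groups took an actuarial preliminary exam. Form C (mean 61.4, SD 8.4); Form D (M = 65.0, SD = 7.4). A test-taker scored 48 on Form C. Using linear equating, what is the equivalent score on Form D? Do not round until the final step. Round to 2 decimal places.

53.20

Linear equating: y = (SD_Y/SD_X)(x − M_X) + M_Y
y = (7.4/8.4)(48 − 61.4) + 65.0
y = 0.880952 × -13.4 + 65.0 = -11.8048 + 65.0 = 53.20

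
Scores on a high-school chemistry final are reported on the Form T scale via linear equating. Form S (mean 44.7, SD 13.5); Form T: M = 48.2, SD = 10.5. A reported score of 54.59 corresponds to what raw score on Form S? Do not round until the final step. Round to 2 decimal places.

52.92

Invert y = (SD_Y/SD_X)(x − M_X) + M_Y:
x = (SD_X/SD_Y)(y − M_Y) + M_X = (13.5/10.5)(54.59 − 48.2) + 44.7
x = 1.285714 × 6.390 + 44.7 = 52.92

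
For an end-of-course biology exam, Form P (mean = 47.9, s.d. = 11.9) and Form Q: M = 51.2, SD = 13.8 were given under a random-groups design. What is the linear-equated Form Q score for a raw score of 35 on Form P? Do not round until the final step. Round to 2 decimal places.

Linear equating: y = (SD_Y/SD_X)(x − M_X) + M_Y
y = (13.8/11.9)(35 − 47.9) + 51.2
y = 1.159664 × -12.9 + 51.2 = -14.9597 + 51.2 = 36.24

36.24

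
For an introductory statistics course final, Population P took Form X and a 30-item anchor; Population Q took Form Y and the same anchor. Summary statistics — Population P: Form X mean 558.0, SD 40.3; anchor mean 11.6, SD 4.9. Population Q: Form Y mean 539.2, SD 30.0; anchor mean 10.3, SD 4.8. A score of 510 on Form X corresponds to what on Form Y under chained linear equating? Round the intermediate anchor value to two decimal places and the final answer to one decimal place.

Form X → anchor (Population P): v = (4.9/40.3)(510 − 558.0) + 11.6 = 5.76
anchor → Form Y (Population Q): y = (30.0/4.8)(5.76 − 10.3) + 539.2 = 510.8

510.8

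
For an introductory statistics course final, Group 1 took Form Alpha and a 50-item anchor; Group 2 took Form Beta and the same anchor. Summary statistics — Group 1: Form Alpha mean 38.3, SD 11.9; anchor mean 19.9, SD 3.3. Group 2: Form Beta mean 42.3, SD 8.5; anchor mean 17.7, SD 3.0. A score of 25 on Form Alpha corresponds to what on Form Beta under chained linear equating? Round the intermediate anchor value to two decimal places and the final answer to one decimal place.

38.1

Form Alpha → anchor (Group 1): v = (3.3/11.9)(25 − 38.3) + 19.9 = 16.21
anchor → Form Beta (Group 2): y = (8.5/3.0)(16.21 − 17.7) + 42.3 = 38.1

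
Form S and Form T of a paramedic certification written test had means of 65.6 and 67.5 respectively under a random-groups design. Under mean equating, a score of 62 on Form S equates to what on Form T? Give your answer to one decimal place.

63.9

Mean equating: y = x + (M_Y − M_X) = 62 + (67.5 − 65.6) = 63.9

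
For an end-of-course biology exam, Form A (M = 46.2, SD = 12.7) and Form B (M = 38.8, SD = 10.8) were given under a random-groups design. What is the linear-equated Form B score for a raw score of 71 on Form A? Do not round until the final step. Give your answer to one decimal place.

59.9

Linear equating: y = (SD_Y/SD_X)(x − M_X) + M_Y
y = (10.8/12.7)(71 − 46.2) + 38.8
y = 0.850394 × 24.8 + 38.8 = 21.0898 + 38.8 = 59.9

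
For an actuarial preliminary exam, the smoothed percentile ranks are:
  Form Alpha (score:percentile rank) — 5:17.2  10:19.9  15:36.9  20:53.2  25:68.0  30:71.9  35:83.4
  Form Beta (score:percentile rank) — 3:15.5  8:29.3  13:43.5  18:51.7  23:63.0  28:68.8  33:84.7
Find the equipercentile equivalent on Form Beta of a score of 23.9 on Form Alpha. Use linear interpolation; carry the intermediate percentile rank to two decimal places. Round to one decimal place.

PR of 23.9 on Form Alpha: 53.2 + (23.9 − 20)/(25 − 20) × (68.0 − 53.2) = 64.74
On Form Beta, PR 64.74 falls between score 23 (PR 63.0) and 28 (PR 68.8).
Interpolate: 23 + (64.74 − 63.0)/(68.8 − 63.0) × (28 − 23) = 24.5

24.5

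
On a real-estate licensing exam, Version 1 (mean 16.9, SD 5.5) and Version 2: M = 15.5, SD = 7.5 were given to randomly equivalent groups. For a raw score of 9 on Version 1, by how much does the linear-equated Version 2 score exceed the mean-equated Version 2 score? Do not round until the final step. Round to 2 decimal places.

Mean-equated: 9 + (15.5 − 16.9) = 7.60
Linear-equated: (7.5/5.5)(9 − 16.9) + 15.5 = 4.727
Difference = 4.727 − 7.60 = -2.87

-2.87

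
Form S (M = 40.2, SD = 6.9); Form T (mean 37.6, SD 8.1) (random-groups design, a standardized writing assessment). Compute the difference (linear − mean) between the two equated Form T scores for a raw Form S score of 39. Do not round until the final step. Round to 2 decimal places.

-0.21

Mean-equated: 39 + (37.6 − 40.2) = 36.40
Linear-equated: (8.1/6.9)(39 − 40.2) + 37.6 = 36.191
Difference = 36.191 − 36.40 = -0.21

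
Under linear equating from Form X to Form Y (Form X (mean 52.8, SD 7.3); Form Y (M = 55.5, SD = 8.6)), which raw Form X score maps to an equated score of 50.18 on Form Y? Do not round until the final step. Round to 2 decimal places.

Invert y = (SD_Y/SD_X)(x − M_X) + M_Y:
x = (SD_X/SD_Y)(y − M_Y) + M_X = (7.3/8.6)(50.18 − 55.5) + 52.8
x = 0.848837 × -5.320 + 52.8 = 48.28

48.28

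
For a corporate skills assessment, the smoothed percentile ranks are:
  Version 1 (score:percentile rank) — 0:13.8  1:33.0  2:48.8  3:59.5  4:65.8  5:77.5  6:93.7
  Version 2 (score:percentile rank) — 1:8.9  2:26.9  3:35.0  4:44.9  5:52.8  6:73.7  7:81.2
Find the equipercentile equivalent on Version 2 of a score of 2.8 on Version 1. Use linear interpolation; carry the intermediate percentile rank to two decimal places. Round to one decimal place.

5.2

PR of 2.8 on Version 1: 48.8 + (2.8 − 2)/(3 − 2) × (59.5 − 48.8) = 57.36
On Version 2, PR 57.36 falls between score 5 (PR 52.8) and 6 (PR 73.7).
Interpolate: 5 + (57.36 − 52.8)/(73.7 − 52.8) × (6 − 5) = 5.2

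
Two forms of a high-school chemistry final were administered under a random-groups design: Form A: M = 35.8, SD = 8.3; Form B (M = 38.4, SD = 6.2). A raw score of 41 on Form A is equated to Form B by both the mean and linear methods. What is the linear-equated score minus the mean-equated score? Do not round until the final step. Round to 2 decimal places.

Mean-equated: 41 + (38.4 − 35.8) = 43.60
Linear-equated: (6.2/8.3)(41 − 35.8) + 38.4 = 42.284
Difference = 42.284 − 43.60 = -1.32

-1.32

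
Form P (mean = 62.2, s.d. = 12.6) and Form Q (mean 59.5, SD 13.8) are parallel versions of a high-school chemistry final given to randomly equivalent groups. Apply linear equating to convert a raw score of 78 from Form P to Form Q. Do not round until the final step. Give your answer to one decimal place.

76.8

Linear equating: y = (SD_Y/SD_X)(x − M_X) + M_Y
y = (13.8/12.6)(78 − 62.2) + 59.5
y = 1.095238 × 15.8 + 59.5 = 17.3048 + 59.5 = 76.8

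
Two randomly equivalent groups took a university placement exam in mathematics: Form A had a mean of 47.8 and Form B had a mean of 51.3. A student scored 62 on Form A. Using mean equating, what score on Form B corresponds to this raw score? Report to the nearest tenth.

65.5

Mean equating: y = x + (M_Y − M_X) = 62 + (51.3 − 47.8) = 65.5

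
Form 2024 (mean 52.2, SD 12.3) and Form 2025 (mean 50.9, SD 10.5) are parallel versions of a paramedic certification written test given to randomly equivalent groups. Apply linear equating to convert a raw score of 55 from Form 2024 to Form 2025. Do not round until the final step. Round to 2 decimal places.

Linear equating: y = (SD_Y/SD_X)(x − M_X) + M_Y
y = (10.5/12.3)(55 − 52.2) + 50.9
y = 0.853659 × 2.8 + 50.9 = 2.3902 + 50.9 = 53.29

53.29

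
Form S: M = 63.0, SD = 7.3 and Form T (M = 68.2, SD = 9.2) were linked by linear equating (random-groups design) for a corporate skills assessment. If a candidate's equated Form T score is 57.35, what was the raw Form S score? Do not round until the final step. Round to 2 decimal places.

Invert y = (SD_Y/SD_X)(x − M_X) + M_Y:
x = (SD_X/SD_Y)(y − M_Y) + M_X = (7.3/9.2)(57.35 − 68.2) + 63.0
x = 0.793478 × -10.850 + 63.0 = 54.39

54.39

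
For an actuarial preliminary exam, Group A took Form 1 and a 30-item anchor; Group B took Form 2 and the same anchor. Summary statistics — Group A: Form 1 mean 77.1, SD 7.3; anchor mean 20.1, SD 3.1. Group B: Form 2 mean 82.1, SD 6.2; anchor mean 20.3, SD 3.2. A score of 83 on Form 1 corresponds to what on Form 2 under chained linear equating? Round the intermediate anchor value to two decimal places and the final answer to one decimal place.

Form 1 → anchor (Group A): v = (3.1/7.3)(83 − 77.1) + 20.1 = 22.61
anchor → Form 2 (Group B): y = (6.2/3.2)(22.61 − 20.3) + 82.1 = 86.6

86.6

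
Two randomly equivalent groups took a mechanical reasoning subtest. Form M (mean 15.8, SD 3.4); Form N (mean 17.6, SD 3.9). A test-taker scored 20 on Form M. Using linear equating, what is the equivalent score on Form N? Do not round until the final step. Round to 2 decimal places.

22.42

Linear equating: y = (SD_Y/SD_X)(x − M_X) + M_Y
y = (3.9/3.4)(20 − 15.8) + 17.6
y = 1.147059 × 4.2 + 17.6 = 4.8176 + 17.6 = 22.42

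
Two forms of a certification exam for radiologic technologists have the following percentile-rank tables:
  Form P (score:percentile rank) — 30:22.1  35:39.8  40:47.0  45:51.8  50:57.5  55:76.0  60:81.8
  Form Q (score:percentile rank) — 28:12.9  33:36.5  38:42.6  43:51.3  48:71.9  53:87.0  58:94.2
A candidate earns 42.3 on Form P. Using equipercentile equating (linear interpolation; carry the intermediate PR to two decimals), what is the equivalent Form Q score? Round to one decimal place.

41.8

PR of 42.3 on Form P: 47.0 + (42.3 − 40)/(45 − 40) × (51.8 − 47.0) = 49.21
On Form Q, PR 49.21 falls between score 38 (PR 42.6) and 43 (PR 51.3).
Interpolate: 38 + (49.21 − 42.6)/(51.3 − 42.6) × (43 − 38) = 41.8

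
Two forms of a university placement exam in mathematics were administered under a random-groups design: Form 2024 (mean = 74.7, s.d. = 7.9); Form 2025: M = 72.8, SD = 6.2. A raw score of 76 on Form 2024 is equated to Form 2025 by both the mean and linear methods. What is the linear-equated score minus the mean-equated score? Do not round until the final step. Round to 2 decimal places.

-0.28

Mean-equated: 76 + (72.8 − 74.7) = 74.10
Linear-equated: (6.2/7.9)(76 − 74.7) + 72.8 = 73.820
Difference = 73.820 − 74.10 = -0.28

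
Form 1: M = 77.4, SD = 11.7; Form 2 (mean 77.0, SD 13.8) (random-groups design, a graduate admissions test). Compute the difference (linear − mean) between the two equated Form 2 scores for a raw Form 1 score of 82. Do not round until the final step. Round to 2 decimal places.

0.83

Mean-equated: 82 + (77.0 − 77.4) = 81.60
Linear-equated: (13.8/11.7)(82 − 77.4) + 77.0 = 82.426
Difference = 82.426 − 81.60 = 0.83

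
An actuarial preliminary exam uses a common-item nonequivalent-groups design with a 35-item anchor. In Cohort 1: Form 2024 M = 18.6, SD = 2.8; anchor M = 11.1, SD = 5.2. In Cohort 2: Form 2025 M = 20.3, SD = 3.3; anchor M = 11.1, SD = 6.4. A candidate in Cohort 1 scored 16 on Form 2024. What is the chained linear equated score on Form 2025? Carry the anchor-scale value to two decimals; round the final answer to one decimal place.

Form 2024 → anchor (Cohort 1): v = (5.2/2.8)(16 − 18.6) + 11.1 = 6.27
anchor → Form 2025 (Cohort 2): y = (3.3/6.4)(6.27 − 11.1) + 20.3 = 17.8

17.8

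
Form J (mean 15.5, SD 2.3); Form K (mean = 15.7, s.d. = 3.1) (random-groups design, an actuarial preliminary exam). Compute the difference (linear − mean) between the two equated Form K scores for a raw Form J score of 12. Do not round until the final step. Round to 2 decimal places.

-1.22

Mean-equated: 12 + (15.7 − 15.5) = 12.20
Linear-equated: (3.1/2.3)(12 − 15.5) + 15.7 = 10.983
Difference = 10.983 − 12.20 = -1.22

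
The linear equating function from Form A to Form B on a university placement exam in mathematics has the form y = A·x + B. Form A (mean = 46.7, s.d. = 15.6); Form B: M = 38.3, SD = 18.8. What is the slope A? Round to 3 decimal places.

A = SD_Y / SD_X = 18.8 / 15.6 = 1.205

1.205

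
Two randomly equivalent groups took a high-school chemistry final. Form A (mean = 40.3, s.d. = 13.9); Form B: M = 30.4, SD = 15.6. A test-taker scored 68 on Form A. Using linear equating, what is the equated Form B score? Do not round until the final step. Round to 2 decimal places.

Linear equating: y = (SD_Y/SD_X)(x − M_X) + M_Y
y = (15.6/13.9)(68 − 40.3) + 30.4
y = 1.122302 × 27.7 + 30.4 = 31.0878 + 30.4 = 61.49

61.49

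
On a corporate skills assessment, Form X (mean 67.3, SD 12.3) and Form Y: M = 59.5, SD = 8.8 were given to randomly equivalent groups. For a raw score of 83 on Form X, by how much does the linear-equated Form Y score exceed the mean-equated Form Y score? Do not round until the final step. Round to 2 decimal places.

-4.47

Mean-equated: 83 + (59.5 − 67.3) = 75.20
Linear-equated: (8.8/12.3)(83 − 67.3) + 59.5 = 70.733
Difference = 70.733 − 75.20 = -4.47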